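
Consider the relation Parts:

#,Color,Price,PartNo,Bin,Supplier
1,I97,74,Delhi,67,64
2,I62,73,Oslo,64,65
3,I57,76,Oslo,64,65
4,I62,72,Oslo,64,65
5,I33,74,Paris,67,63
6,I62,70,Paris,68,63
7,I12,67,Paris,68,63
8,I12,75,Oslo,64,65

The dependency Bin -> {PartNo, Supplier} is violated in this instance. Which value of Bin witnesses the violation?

Bin=67: rows 1, 5 → {PartNo,Supplier} takes values {(Delhi, 64), (Paris, 63)} — violation
Bin=64: rows 2, 3, 4, 8 → {PartNo,Supplier} = (Oslo, 65), (Oslo, 65), (Oslo, 65), (Oslo, 65) ✓
Bin=68: rows 6, 7 → {PartNo,Supplier} = (Paris, 63), (Paris, 63) ✓
The only Bin value with inconsistent RHS is Bin=67.

67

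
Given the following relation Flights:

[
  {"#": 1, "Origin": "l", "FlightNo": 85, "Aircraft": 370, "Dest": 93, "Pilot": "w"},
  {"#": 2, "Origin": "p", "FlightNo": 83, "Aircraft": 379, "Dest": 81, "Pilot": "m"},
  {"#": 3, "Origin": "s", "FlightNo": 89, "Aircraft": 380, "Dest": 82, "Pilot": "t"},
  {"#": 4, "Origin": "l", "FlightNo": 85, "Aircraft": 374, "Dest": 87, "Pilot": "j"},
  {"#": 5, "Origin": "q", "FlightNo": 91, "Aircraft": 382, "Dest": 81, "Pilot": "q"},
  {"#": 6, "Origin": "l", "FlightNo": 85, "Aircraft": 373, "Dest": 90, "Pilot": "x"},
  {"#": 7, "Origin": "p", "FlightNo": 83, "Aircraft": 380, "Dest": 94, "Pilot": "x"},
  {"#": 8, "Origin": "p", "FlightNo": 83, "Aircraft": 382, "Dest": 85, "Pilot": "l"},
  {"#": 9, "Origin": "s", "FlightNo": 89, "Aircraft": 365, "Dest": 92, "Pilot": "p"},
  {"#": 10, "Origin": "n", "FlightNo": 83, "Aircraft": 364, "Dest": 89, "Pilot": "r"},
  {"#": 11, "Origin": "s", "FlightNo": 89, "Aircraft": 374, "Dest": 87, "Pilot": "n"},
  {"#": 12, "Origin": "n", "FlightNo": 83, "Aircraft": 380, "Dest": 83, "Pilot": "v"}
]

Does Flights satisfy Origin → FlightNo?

Origin=l: rows 1, 4, 6 → FlightNo = 85, 85, 85 ✓
Origin=p: rows 2, 7, 8 → FlightNo = 83, 83, 83 ✓
Origin=s: rows 3, 9, 11 → FlightNo = 89, 89, 89 ✓
Origin=q: row 5 → FlightNo = 91 ✓
Origin=n: rows 10, 12 → FlightNo = 83, 83 ✓
Every Origin value is associated with a single FlightNo value, so Origin → FlightNo holds.

Yes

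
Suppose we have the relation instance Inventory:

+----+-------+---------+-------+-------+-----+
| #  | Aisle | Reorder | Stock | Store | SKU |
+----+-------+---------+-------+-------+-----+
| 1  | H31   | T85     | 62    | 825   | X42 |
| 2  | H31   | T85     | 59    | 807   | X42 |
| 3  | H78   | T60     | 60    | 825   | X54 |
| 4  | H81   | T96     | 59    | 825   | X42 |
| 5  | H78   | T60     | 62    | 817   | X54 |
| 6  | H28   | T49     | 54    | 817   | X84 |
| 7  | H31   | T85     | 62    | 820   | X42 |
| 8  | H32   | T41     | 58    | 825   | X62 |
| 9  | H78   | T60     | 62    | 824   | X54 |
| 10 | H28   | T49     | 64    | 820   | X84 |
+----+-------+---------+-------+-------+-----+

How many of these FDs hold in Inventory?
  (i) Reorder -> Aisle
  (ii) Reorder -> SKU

2

(i) Reorder -> Aisle: every LHS value maps to a single RHS value — holds.
(ii) Reorder -> SKU: every LHS value maps to a single RHS value — holds.
2 of the 2 dependencies hold.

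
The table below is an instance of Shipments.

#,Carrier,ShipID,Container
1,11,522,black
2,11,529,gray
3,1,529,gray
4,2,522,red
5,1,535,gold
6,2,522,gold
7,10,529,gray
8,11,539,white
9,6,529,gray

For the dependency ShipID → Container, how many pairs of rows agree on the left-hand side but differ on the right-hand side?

ShipID=522: violating pairs (1,4), (1,6), (4,6) — 3 pairs.
ShipID=529: all 4 rows agree on Container — 0 pairs.

3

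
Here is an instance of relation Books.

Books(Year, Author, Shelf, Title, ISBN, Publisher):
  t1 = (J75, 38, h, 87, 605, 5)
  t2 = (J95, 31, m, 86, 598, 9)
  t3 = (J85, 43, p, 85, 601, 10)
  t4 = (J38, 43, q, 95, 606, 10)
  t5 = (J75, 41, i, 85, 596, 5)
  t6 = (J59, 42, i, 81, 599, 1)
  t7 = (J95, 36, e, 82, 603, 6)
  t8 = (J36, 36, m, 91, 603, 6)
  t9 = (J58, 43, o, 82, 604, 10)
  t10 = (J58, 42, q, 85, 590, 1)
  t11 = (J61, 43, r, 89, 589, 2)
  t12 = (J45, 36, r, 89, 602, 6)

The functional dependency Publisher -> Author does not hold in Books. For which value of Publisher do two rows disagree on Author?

Publisher=5: rows 1, 5 → Author takes values {38, 41} — violation
Publisher=9: row 2 → Author = 31 ✓
Publisher=10: rows 3, 4, 9 → Author = 43, 43, 43 ✓
Publisher=1: rows 6, 10 → Author = 42, 42 ✓
Publisher=6: rows 7, 8, 12 → Author = 36, 36, 36 ✓
Publisher=2: row 11 → Author = 43 ✓
The only Publisher value with inconsistent Author is Publisher=5.

5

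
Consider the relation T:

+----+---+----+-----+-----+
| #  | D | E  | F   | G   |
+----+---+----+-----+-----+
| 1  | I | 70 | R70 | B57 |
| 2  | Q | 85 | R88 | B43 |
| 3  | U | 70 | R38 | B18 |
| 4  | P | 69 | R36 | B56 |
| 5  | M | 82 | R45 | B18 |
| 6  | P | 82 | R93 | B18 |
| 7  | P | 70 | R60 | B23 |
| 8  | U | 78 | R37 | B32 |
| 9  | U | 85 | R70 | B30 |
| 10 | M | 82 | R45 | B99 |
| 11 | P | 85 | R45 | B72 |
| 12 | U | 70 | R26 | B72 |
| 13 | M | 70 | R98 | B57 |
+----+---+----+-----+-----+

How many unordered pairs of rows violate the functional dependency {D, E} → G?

2

(D=U, E=70): violating pairs (3,12) — 1 pair.
(D=M, E=82): violating pairs (5,10) — 1 pair.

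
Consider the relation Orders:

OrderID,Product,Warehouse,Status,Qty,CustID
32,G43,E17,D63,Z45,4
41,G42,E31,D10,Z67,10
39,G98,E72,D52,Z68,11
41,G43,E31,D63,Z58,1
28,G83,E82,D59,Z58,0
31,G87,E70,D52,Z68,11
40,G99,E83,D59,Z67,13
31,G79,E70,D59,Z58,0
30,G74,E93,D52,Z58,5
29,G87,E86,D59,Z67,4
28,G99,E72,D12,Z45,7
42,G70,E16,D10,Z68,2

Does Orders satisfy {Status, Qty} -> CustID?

(Status=D63, Qty=Z45): 1 row → CustID = 4 ✓
(Status=D10, Qty=Z67): 1 row → CustID = 10 ✓
(Status=D52, Qty=Z68): 2 rows → CustID = 11, 11 ✓
(Status=D63, Qty=Z58): 1 row → CustID = 1 ✓
(Status=D59, Qty=Z58): 2 rows → CustID = 0, 0 ✓
(Status=D59, Qty=Z67): 2 rows → CustID takes values {13, 4} — violation
(Status=D52, Qty=Z58): 1 row → CustID = 5 ✓
(Status=D12, Qty=Z45): 1 row → CustID = 7 ✓
(Status=D10, Qty=Z68): 1 row → CustID = 2 ✓
Two rows agree on {Status, Qty} but differ on CustID, so {Status, Qty} -> CustID does not hold.

No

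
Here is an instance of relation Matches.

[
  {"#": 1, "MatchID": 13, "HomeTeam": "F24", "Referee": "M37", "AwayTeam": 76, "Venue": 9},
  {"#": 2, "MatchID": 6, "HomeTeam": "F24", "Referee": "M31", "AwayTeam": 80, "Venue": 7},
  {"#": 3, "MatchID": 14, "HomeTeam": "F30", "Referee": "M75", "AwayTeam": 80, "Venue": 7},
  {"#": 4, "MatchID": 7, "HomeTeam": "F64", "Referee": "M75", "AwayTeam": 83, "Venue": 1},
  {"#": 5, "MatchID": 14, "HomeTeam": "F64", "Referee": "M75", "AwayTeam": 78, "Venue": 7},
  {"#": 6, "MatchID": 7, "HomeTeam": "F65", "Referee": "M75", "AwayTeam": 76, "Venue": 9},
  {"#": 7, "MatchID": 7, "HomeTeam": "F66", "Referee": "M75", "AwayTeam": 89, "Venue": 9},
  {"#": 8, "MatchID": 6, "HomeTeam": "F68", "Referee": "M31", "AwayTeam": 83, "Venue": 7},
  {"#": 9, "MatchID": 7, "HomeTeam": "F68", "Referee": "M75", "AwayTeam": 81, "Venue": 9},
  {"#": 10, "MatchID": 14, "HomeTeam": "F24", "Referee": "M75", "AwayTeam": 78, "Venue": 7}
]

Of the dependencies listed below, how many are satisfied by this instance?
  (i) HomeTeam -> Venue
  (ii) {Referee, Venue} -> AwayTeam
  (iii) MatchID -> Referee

1

(i) HomeTeam -> Venue: HomeTeam=F24: rows 1, 2, 10 → Venue takes values {9, 7} — violation; HomeTeam=F64: rows 4, 5 → Venue takes values {1, 7} — violation; HomeTeam=F68: rows 8, 9 → Venue takes values {7, 9} — violation — fails.
(ii) {Referee, Venue} -> AwayTeam: (Referee=M31, Venue=7): rows 2, 8 → AwayTeam takes values {80, 83} — violation; (Referee=M75, Venue=7): rows 3, 5, 10 → AwayTeam takes values {80, 78} — violation; (Referee=M75, Venue=9): rows 6, 7, 9 → AwayTeam takes values {76, 89, 81} — violation — fails.
(iii) MatchID -> Referee: every LHS value maps to a single RHS value — holds.
1 of the 3 dependencies holds.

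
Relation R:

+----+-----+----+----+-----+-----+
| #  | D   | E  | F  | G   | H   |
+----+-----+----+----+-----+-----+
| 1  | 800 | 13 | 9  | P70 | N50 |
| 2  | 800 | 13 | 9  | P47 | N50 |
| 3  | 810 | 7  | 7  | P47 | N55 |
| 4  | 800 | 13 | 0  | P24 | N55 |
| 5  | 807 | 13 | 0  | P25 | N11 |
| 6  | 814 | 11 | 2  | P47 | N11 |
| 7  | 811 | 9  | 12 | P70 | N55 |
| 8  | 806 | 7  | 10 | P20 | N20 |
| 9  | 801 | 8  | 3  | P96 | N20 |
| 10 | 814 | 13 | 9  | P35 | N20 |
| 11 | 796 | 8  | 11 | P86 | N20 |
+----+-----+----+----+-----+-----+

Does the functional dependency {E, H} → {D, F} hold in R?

(E=13, H=N50): rows 1, 2 → {D,F} = (800, 9), (800, 9) ✓
(E=7, H=N55): row 3 → {D,F} = (810, 7) ✓
(E=13, H=N55): row 4 → {D,F} = (800, 0) ✓
(E=13, H=N11): row 5 → {D,F} = (807, 0) ✓
(E=11, H=N11): row 6 → {D,F} = (814, 2) ✓
(E=9, H=N55): row 7 → {D,F} = (811, 12) ✓
(E=7, H=N20): row 8 → {D,F} = (806, 10) ✓
(E=8, H=N20): rows 9, 11 → {D,F} takes values {(801, 3), (796, 11)} — violation
(E=13, H=N20): row 10 → {D,F} = (814, 9) ✓
Two rows agree on {E, H} but differ on {D, F}, so {E, H} → {D, F} does not hold.

No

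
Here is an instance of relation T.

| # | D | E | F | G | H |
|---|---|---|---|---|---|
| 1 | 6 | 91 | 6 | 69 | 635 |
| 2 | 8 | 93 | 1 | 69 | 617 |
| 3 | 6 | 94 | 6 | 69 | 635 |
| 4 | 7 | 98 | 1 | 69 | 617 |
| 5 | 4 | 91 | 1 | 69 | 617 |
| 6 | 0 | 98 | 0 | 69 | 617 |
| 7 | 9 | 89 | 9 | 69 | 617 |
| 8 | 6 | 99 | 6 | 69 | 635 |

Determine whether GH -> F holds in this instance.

(G=69, H=635): rows 1, 3, 8 → F = 6, 6, 6 ✓
(G=69, H=617): rows 2, 4, 5, 6, 7 → F takes values {1, 0, 9} — violation
Two rows agree on GH but differ on F, so GH -> F does not hold.

No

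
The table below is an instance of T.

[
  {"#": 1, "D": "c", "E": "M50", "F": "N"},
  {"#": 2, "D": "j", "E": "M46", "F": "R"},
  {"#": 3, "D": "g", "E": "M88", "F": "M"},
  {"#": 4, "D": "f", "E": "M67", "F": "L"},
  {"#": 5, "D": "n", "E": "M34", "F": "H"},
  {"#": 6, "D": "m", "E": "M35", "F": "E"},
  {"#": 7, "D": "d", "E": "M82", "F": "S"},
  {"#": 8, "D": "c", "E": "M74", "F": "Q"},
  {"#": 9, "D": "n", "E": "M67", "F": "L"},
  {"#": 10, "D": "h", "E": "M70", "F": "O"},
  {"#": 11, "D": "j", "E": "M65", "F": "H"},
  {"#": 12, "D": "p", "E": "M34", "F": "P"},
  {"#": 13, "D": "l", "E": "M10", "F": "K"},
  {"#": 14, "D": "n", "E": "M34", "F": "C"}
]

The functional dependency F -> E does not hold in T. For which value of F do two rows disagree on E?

H

F=N: row 1 → E = M50 ✓
F=R: row 2 → E = M46 ✓
F=M: row 3 → E = M88 ✓
F=L: rows 4, 9 → E = M67, M67 ✓
F=H: rows 5, 11 → E takes values {M34, M65} — violation
F=E: row 6 → E = M35 ✓
F=S: row 7 → E = M82 ✓
F=Q: row 8 → E = M74 ✓
F=O: row 10 → E = M70 ✓
F=P: row 12 → E = M34 ✓
F=K: row 13 → E = M10 ✓
F=C: row 14 → E = M34 ✓
The only F value with inconsistent E is F=H.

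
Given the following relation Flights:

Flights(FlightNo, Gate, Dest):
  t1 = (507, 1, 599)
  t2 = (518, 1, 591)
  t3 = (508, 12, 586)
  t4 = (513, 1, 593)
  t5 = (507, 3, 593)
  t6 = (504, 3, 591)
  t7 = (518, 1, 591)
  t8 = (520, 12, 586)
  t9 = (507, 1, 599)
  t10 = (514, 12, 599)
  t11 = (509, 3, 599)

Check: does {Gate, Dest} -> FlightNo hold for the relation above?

(Gate=1, Dest=599): rows 1, 9 → FlightNo = 507, 507 ✓
(Gate=1, Dest=591): rows 2, 7 → FlightNo = 518, 518 ✓
(Gate=12, Dest=586): rows 3, 8 → FlightNo takes values {508, 520} — violation
(Gate=1, Dest=593): row 4 → FlightNo = 513 ✓
(Gate=3, Dest=593): row 5 → FlightNo = 507 ✓
(Gate=3, Dest=591): row 6 → FlightNo = 504 ✓
(Gate=12, Dest=599): row 10 → FlightNo = 514 ✓
(Gate=3, Dest=599): row 11 → FlightNo = 509 ✓
Two rows agree on {Gate, Dest} but differ on FlightNo, so {Gate, Dest} -> FlightNo does not hold.

No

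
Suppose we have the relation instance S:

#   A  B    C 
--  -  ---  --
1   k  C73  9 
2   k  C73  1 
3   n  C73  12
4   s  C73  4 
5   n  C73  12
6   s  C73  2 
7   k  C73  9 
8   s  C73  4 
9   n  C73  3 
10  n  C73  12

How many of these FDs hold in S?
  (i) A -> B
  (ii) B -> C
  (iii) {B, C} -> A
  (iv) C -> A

(i) A -> B: every LHS value maps to a single RHS value — holds.
(ii) B -> C: B=C73: rows 1, 2, 3, 4, 5, 6, 7, 8, 9, 10 → C takes values {9, 1, 12, 4, 2, 3} — violation — fails.
(iii) {B, C} -> A: every LHS value maps to a single RHS value — holds.
(iv) C -> A: every LHS value maps to a single RHS value — holds.
3 of the 4 dependencies hold.

3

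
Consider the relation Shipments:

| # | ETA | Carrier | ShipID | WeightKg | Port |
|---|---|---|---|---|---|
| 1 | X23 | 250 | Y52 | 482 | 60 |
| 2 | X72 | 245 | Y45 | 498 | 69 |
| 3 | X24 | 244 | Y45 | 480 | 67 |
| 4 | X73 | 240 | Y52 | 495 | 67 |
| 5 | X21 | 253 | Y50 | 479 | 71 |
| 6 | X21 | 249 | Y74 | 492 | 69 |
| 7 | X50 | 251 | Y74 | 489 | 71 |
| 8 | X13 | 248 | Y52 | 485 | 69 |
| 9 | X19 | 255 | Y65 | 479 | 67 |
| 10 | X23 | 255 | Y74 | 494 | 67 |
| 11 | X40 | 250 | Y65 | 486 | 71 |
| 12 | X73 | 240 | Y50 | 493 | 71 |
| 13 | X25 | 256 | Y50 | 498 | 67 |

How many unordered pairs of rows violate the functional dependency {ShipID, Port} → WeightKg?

1

(ShipID=Y50, Port=71): violating pairs (5,12) — 1 pair.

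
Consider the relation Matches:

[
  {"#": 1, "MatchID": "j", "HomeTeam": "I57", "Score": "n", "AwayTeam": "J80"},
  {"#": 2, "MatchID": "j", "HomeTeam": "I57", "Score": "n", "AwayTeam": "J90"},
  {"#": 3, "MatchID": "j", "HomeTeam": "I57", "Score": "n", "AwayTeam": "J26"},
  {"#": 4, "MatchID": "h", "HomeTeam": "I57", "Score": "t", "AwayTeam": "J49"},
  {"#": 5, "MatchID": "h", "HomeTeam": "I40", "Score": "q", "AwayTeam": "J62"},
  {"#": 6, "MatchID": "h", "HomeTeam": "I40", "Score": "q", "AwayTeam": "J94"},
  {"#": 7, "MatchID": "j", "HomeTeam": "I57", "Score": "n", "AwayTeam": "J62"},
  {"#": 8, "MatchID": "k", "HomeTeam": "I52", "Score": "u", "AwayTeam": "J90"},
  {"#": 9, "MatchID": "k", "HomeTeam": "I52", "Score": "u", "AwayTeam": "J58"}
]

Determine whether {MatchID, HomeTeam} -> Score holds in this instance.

Yes

(MatchID=j, HomeTeam=I57): rows 1, 2, 3, 7 → Score = n, n, n, n ✓
(MatchID=h, HomeTeam=I57): row 4 → Score = t ✓
(MatchID=h, HomeTeam=I40): rows 5, 6 → Score = q, q ✓
(MatchID=k, HomeTeam=I52): rows 8, 9 → Score = u, u ✓
Every {MatchID, HomeTeam} value is associated with a single Score value, so {MatchID, HomeTeam} -> Score holds.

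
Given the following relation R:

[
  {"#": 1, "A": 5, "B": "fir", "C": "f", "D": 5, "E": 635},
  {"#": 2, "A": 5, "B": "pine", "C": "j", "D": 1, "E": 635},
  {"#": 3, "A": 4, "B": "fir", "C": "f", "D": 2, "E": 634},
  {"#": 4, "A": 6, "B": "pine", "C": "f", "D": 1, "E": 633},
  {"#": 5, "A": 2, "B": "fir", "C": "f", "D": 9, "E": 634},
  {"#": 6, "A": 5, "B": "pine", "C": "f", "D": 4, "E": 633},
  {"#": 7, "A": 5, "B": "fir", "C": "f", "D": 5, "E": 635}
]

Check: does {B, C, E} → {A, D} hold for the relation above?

No

(B=fir, C=f, E=635): rows 1, 7 → {A,D} = (5, 5), (5, 5) ✓
(B=pine, C=j, E=635): row 2 → {A,D} = (5, 1) ✓
(B=fir, C=f, E=634): rows 3, 5 → {A,D} takes values {(4, 2), (2, 9)} — violation
(B=pine, C=f, E=633): rows 4, 6 → {A,D} takes values {(6, 1), (5, 4)} — violation
Two rows agree on {B, C, E} but differ on {A, D}, so {B, C, E} → {A, D} does not hold.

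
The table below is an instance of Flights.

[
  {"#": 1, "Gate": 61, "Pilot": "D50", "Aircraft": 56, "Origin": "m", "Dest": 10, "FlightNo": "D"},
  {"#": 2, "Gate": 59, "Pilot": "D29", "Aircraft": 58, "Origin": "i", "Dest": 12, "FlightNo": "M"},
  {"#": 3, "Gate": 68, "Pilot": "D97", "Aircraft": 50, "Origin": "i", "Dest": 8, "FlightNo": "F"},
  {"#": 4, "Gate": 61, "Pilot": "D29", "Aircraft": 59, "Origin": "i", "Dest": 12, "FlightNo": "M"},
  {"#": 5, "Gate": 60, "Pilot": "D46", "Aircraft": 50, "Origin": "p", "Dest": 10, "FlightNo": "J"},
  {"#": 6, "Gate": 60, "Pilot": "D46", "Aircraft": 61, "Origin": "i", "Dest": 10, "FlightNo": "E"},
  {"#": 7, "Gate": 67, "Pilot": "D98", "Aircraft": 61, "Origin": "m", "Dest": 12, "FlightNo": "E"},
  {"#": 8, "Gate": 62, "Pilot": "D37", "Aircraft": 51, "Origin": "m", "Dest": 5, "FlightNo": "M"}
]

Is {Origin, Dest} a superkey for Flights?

No

Rows 2 and 4 have the same {Origin, Dest} value (Origin=i, Dest=12) but are distinct tuples, so {Origin, Dest} does not determine every attribute — not a superkey.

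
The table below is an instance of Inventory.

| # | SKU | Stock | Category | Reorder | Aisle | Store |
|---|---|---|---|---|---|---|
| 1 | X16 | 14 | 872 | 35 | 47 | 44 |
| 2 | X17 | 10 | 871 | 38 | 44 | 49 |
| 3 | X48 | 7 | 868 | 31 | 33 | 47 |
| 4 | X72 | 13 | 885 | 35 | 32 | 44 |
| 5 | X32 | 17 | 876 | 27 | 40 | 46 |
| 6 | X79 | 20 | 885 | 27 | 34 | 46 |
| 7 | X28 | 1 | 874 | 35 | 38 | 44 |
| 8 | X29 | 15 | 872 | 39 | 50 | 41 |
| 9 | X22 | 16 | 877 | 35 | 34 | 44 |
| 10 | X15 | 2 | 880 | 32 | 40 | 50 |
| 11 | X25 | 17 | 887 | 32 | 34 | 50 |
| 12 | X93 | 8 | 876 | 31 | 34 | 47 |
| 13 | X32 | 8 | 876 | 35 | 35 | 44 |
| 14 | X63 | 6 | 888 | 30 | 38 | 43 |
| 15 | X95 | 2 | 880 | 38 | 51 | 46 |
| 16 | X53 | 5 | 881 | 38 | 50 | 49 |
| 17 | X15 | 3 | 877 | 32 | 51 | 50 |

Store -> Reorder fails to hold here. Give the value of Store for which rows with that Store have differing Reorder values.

46

Store=44: rows 1, 4, 7, 9, 13 → Reorder = 35, 35, 35, 35, 35 ✓
Store=49: rows 2, 16 → Reorder = 38, 38 ✓
Store=47: rows 3, 12 → Reorder = 31, 31 ✓
Store=46: rows 5, 6, 15 → Reorder takes values {27, 38} — violation
Store=41: row 8 → Reorder = 39 ✓
Store=50: rows 10, 11, 17 → Reorder = 32, 32, 32 ✓
Store=43: row 14 → Reorder = 30 ✓
The only Store value with inconsistent Reorder is Store=46.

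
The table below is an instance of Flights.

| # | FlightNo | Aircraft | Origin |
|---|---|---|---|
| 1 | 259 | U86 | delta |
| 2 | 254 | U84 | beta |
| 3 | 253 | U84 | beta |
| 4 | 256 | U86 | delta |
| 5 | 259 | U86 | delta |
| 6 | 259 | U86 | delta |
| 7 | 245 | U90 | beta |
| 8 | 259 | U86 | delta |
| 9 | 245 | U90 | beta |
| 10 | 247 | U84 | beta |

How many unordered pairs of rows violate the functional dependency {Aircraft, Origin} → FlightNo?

7

(Aircraft=U86, Origin=delta): violating pairs (1,4), (4,5), (4,6), (4,8) — 4 pairs.
(Aircraft=U84, Origin=beta): violating pairs (2,3), (2,10), (3,10) — 3 pairs.
(Aircraft=U90, Origin=beta): all 2 rows agree on FlightNo — 0 pairs.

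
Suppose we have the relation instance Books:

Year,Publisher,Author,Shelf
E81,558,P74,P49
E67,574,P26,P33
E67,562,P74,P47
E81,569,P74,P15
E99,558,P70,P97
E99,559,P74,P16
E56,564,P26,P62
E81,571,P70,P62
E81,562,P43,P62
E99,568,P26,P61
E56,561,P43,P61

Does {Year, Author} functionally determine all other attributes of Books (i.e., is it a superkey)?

Two distinct rows share (Year=E81, Author=P74), so {Year, Author} does not determine every attribute — not a superkey.

No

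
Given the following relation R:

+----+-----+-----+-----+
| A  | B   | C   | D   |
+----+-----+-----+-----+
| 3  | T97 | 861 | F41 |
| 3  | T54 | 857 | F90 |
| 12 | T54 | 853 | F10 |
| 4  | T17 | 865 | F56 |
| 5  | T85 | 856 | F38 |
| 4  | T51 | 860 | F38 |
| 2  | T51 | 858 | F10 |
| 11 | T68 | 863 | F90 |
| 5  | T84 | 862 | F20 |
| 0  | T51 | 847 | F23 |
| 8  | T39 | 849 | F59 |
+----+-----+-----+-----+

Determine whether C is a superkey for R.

All 11 rows have distinct C values, so C → (all attributes) holds and C is a superkey.

Yes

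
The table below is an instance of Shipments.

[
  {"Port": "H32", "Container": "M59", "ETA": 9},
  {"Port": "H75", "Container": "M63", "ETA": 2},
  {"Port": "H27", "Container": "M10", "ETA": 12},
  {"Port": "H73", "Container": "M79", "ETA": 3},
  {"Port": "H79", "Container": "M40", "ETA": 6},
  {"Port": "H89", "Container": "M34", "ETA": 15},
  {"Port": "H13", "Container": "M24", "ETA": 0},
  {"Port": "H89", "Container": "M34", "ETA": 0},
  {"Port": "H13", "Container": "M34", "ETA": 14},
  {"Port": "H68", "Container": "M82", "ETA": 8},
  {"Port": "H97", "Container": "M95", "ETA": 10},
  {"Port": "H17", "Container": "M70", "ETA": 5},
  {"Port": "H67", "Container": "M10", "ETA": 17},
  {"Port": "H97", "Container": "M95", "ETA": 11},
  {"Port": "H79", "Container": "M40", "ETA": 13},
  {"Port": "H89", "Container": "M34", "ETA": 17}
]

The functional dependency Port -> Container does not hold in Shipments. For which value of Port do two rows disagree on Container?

Port=H32: 1 row → Container = M59 ✓
Port=H75: 1 row → Container = M63 ✓
Port=H27: 1 row → Container = M10 ✓
Port=H73: 1 row → Container = M79 ✓
Port=H79: 2 rows → Container = M40, M40 ✓
Port=H89: 3 rows → Container = M34, M34, M34 ✓
Port=H13: 2 rows → Container takes values {M24, M34} — violation
Port=H68: 1 row → Container = M82 ✓
Port=H97: 2 rows → Container = M95, M95 ✓
Port=H17: 1 row → Container = M70 ✓
Port=H67: 1 row → Container = M10 ✓
The only Port value with inconsistent Container is Port=H13.

H13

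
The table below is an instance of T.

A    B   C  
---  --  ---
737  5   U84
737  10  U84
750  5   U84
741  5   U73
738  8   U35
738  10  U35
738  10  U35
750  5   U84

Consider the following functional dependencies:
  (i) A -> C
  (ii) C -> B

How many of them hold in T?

1

(i) A -> C: every LHS value maps to a single RHS value — holds.
(ii) C -> B: C=U84: 4 rows → B takes values {5, 10} — violation; C=U35: 3 rows → B takes values {8, 10} — violation — fails.
1 of the 2 dependencies holds.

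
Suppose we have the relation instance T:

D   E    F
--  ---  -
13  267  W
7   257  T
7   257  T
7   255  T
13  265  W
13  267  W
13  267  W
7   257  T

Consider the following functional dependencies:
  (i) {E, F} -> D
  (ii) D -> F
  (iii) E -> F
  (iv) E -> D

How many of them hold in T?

(i) {E, F} -> D: every LHS value maps to a single RHS value — holds.
(ii) D -> F: every LHS value maps to a single RHS value — holds.
(iii) E -> F: every LHS value maps to a single RHS value — holds.
(iv) E -> D: every LHS value maps to a single RHS value — holds.
4 of the 4 dependencies hold.

4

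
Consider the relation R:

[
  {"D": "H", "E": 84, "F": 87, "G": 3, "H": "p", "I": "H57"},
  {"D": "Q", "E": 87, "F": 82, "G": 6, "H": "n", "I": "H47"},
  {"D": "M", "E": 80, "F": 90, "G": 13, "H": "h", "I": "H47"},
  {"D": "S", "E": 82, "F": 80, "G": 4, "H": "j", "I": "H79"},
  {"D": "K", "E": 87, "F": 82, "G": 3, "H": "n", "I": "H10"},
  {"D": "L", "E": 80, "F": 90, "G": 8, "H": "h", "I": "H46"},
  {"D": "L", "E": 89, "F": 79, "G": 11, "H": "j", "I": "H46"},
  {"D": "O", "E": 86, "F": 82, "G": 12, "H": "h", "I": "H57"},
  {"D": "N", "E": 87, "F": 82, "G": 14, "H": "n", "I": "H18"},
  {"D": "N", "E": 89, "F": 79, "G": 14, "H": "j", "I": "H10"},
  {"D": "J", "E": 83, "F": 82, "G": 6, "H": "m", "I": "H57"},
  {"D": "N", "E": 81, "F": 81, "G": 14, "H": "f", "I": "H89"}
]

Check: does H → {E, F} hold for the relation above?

No

H=p: 1 row → {E,F} = (84, 87) ✓
H=n: 3 rows → {E,F} = (87, 82), (87, 82), (87, 82) ✓
H=h: 3 rows → {E,F} takes values {(80, 90), (86, 82)} — violation
H=j: 3 rows → {E,F} takes values {(82, 80), (89, 79)} — violation
H=m: 1 row → {E,F} = (83, 82) ✓
H=f: 1 row → {E,F} = (81, 81) ✓
Two rows agree on H but differ on {E, F}, so H → {E, F} does not hold.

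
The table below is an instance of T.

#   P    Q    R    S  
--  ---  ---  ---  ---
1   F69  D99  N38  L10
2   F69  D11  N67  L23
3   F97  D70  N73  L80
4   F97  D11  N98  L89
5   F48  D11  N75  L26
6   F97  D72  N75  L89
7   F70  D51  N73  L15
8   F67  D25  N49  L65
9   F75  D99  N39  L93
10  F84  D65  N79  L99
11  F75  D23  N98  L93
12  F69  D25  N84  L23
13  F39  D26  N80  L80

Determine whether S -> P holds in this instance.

S=L10: row 1 → P = F69 ✓
S=L23: rows 2, 12 → P = F69, F69 ✓
S=L80: rows 3, 13 → P takes values {F97, F39} — violation
S=L89: rows 4, 6 → P = F97, F97 ✓
S=L26: row 5 → P = F48 ✓
S=L15: row 7 → P = F70 ✓
S=L65: row 8 → P = F67 ✓
S=L93: rows 9, 11 → P = F75, F75 ✓
S=L99: row 10 → P = F84 ✓
Two rows agree on S but differ on P, so S -> P does not hold.

No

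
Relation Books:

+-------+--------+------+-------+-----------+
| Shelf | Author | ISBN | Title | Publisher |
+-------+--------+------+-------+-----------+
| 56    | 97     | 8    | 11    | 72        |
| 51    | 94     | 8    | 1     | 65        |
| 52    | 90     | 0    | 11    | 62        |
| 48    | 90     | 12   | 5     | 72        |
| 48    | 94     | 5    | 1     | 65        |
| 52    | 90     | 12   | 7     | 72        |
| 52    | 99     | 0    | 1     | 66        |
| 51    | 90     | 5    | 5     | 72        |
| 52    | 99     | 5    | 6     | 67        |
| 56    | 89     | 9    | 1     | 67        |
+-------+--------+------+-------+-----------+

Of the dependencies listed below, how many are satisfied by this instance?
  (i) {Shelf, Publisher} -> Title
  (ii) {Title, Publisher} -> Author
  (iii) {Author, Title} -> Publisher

(i) {Shelf, Publisher} -> Title: every LHS value maps to a single RHS value — holds.
(ii) {Title, Publisher} -> Author: every LHS value maps to a single RHS value — holds.
(iii) {Author, Title} -> Publisher: every LHS value maps to a single RHS value — holds.
3 of the 3 dependencies hold.

3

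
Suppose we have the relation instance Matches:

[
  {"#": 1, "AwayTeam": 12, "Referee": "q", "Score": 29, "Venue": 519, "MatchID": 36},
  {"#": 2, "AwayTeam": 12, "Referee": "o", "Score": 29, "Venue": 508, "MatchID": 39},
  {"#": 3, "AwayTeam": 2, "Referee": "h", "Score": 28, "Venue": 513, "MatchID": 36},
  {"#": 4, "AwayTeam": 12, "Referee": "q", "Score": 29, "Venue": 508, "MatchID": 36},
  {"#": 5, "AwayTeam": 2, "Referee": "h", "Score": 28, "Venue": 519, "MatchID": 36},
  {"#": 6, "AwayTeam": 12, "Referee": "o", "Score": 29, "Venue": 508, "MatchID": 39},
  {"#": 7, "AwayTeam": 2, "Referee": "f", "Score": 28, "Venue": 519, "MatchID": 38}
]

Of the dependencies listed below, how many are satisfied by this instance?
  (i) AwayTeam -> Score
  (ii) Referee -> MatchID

2

(i) AwayTeam -> Score: every LHS value maps to a single RHS value — holds.
(ii) Referee -> MatchID: every LHS value maps to a single RHS value — holds.
2 of the 2 dependencies hold.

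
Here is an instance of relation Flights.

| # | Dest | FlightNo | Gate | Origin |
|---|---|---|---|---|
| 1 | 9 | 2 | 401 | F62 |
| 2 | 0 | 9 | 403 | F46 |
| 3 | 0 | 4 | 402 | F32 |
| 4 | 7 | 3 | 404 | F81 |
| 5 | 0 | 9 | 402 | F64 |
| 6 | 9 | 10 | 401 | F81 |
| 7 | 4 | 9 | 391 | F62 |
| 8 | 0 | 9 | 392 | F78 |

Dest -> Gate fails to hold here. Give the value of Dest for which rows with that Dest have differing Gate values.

Dest=9: rows 1, 6 → Gate = 401, 401 ✓
Dest=0: rows 2, 3, 5, 8 → Gate takes values {403, 402, 392} — violation
Dest=7: row 4 → Gate = 404 ✓
Dest=4: row 7 → Gate = 391 ✓
The only Dest value with inconsistent Gate is Dest=0.

0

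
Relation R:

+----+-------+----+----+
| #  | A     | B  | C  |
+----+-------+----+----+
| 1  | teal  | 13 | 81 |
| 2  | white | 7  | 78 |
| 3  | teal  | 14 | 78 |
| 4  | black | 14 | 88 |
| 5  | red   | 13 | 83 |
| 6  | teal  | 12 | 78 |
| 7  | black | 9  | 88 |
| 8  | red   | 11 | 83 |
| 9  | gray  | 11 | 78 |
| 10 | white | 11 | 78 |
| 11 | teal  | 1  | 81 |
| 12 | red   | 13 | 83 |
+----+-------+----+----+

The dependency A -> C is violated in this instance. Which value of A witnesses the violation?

A=teal: rows 1, 3, 6, 11 → C takes values {81, 78} — violation
A=white: rows 2, 10 → C = 78, 78 ✓
A=black: rows 4, 7 → C = 88, 88 ✓
A=red: rows 5, 8, 12 → C = 83, 83, 83 ✓
A=gray: row 9 → C = 78 ✓
The only A value with inconsistent C is A=teal.

teal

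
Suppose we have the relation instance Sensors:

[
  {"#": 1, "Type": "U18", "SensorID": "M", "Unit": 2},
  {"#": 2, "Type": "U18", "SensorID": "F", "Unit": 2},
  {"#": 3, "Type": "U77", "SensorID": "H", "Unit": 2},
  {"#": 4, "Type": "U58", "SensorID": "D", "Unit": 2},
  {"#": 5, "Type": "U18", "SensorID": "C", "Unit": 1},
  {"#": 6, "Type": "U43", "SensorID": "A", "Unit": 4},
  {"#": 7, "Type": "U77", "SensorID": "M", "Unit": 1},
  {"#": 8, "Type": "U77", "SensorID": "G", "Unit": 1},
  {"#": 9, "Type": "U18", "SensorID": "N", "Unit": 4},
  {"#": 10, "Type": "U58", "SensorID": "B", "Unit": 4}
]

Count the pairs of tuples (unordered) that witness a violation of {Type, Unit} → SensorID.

2

(Type=U18, Unit=2): violating pairs (1,2) — 1 pair.
(Type=U77, Unit=1): violating pairs (7,8) — 1 pair.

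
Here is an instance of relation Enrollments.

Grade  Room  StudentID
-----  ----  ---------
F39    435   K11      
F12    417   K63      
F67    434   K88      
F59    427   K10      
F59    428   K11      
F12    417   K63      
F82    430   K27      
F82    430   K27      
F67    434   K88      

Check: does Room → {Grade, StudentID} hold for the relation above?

Room=435: 1 row → {Grade,StudentID} = (F39, K11) ✓
Room=417: 2 rows → {Grade,StudentID} = (F12, K63), (F12, K63) ✓
Room=434: 2 rows → {Grade,StudentID} = (F67, K88), (F67, K88) ✓
Room=427: 1 row → {Grade,StudentID} = (F59, K10) ✓
Room=428: 1 row → {Grade,StudentID} = (F59, K11) ✓
Room=430: 2 rows → {Grade,StudentID} = (F82, K27), (F82, K27) ✓
Every Room value is associated with a single {Grade, StudentID} value, so Room → {Grade, StudentID} holds.

Yes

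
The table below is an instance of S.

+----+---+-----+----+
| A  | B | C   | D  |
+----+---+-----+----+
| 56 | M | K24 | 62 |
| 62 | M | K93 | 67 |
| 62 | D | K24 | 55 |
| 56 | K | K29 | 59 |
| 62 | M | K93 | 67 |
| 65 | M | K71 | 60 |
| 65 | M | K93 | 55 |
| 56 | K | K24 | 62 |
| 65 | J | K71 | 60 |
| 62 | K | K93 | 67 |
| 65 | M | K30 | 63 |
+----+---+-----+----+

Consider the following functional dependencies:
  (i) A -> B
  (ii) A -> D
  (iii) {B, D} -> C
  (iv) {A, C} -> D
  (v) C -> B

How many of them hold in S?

(i) A -> B: A=56: 3 rows → B takes values {M, K} — violation; A=62: 4 rows → B takes values {M, D, K} — violation; A=65: 4 rows → B takes values {M, J} — violation — fails.
(ii) A -> D: A=56: 3 rows → D takes values {62, 59} — violation; A=62: 4 rows → D takes values {67, 55} — violation; A=65: 4 rows → D takes values {60, 55, 63} — violation — fails.
(iii) {B, D} -> C: every LHS value maps to a single RHS value — holds.
(iv) {A, C} -> D: every LHS value maps to a single RHS value — holds.
(v) C -> B: C=K24: 3 rows → B takes values {M, D, K} — violation; C=K93: 4 rows → B takes values {M, K} — violation; C=K71: 2 rows → B takes values {M, J} — violation — fails.
2 of the 5 dependencies hold.

2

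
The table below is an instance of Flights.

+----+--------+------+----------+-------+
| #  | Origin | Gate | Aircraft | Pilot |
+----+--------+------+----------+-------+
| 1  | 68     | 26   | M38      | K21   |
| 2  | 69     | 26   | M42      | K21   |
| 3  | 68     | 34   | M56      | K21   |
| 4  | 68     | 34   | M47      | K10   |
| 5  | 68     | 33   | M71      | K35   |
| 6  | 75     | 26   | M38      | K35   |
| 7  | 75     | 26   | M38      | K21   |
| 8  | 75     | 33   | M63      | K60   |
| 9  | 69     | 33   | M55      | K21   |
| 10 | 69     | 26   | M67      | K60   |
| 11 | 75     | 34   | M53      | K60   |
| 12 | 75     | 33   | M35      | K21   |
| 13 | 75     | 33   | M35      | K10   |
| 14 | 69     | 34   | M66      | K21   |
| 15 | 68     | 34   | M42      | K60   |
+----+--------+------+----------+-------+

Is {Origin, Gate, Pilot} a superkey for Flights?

Yes

All 15 rows have distinct {Origin, Gate, Pilot} values, so {Origin, Gate, Pilot} → (all attributes) holds and {Origin, Gate, Pilot} is a superkey.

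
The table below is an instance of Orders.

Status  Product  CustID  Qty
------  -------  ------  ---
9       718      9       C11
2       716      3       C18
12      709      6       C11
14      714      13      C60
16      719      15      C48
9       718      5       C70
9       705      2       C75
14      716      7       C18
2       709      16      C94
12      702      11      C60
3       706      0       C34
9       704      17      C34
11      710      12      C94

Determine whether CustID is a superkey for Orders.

All 13 rows have distinct CustID values, so CustID → (all attributes) holds and CustID is a superkey.

Yes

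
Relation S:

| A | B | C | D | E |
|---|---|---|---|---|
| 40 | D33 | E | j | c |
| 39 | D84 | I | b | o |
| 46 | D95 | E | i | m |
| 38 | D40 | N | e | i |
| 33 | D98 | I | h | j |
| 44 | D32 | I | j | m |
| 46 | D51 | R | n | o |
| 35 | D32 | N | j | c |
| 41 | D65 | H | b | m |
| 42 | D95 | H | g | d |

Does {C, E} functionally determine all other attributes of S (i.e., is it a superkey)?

Yes

All 10 rows have distinct {C, E} values, so {C, E} → (all attributes) holds and {C, E} is a superkey.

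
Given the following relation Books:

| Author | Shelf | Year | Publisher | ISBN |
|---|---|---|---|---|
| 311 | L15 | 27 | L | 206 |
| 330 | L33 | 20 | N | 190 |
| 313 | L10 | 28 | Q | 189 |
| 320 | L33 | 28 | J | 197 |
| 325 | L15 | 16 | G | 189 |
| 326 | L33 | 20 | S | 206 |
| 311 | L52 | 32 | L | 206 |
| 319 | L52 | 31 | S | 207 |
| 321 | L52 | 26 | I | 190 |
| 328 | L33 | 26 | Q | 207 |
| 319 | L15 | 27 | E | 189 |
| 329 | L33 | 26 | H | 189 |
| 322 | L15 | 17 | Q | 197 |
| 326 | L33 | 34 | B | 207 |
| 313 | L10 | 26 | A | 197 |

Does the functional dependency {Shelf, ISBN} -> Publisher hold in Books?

(Shelf=L15, ISBN=206): 1 row → Publisher = L ✓
(Shelf=L33, ISBN=190): 1 row → Publisher = N ✓
(Shelf=L10, ISBN=189): 1 row → Publisher = Q ✓
(Shelf=L33, ISBN=197): 1 row → Publisher = J ✓
(Shelf=L15, ISBN=189): 2 rows → Publisher takes values {G, E} — violation
(Shelf=L33, ISBN=206): 1 row → Publisher = S ✓
(Shelf=L52, ISBN=206): 1 row → Publisher = L ✓
(Shelf=L52, ISBN=207): 1 row → Publisher = S ✓
(Shelf=L52, ISBN=190): 1 row → Publisher = I ✓
(Shelf=L33, ISBN=207): 2 rows → Publisher takes values {Q, B} — violation
(Shelf=L33, ISBN=189): 1 row → Publisher = H ✓
(Shelf=L15, ISBN=197): 1 row → Publisher = Q ✓
(Shelf=L10, ISBN=197): 1 row → Publisher = A ✓
Two rows agree on {Shelf, ISBN} but differ on Publisher, so {Shelf, ISBN} -> Publisher does not hold.

No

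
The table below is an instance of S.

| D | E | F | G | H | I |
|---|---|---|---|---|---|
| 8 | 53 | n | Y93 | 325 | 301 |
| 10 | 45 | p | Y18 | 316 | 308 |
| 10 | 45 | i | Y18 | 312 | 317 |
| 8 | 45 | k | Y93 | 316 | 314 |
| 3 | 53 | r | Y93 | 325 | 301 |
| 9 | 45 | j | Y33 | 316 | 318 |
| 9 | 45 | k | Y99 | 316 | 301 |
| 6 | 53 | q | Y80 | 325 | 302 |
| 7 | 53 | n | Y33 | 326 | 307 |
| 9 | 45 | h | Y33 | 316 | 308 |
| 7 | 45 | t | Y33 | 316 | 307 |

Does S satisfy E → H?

E=53: 4 rows → H takes values {325, 326} — violation
E=45: 7 rows → H takes values {316, 312} — violation
Two rows agree on E but differ on H, so E → H does not hold.

No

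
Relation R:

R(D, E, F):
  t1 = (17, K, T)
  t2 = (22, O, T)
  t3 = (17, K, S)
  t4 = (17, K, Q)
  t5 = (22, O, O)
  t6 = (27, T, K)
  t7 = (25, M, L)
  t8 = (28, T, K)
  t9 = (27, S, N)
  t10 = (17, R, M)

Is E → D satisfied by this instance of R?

No

E=K: rows 1, 3, 4 → D = 17, 17, 17 ✓
E=O: rows 2, 5 → D = 22, 22 ✓
E=T: rows 6, 8 → D takes values {27, 28} — violation
E=M: row 7 → D = 25 ✓
E=S: row 9 → D = 27 ✓
E=R: row 10 → D = 17 ✓
Two rows agree on E but differ on D, so E → D does not hold.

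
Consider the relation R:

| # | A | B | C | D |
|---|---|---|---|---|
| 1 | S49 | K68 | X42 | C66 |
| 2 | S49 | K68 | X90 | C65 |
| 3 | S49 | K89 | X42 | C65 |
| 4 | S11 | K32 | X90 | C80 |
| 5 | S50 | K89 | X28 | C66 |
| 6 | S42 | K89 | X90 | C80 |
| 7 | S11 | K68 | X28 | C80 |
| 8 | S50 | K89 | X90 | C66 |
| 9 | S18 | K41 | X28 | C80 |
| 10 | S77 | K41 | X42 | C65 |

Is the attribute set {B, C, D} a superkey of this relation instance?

All 10 rows have distinct {B, C, D} values, so {B, C, D} → (all attributes) holds and {B, C, D} is a superkey.

Yes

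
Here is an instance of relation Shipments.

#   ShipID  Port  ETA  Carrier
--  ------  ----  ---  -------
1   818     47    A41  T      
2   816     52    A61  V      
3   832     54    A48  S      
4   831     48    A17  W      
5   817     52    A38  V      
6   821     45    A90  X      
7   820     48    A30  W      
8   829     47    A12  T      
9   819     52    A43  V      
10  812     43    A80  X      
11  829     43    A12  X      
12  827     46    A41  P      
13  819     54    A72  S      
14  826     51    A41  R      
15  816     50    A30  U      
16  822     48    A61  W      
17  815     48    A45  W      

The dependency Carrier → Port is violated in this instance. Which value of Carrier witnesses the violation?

X

Carrier=T: rows 1, 8 → Port = 47, 47 ✓
Carrier=V: rows 2, 5, 9 → Port = 52, 52, 52 ✓
Carrier=S: rows 3, 13 → Port = 54, 54 ✓
Carrier=W: rows 4, 7, 16, 17 → Port = 48, 48, 48, 48 ✓
Carrier=X: rows 6, 10, 11 → Port takes values {45, 43} — violation
Carrier=P: row 12 → Port = 46 ✓
Carrier=R: row 14 → Port = 51 ✓
Carrier=U: row 15 → Port = 50 ✓
The only Carrier value with inconsistent Port is Carrier=X.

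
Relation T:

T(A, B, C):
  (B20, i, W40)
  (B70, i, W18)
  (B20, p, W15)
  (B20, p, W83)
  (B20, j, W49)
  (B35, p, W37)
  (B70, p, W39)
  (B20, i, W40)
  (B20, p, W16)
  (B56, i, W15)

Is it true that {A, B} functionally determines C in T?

(A=B20, B=i): 2 rows → C = W40, W40 ✓
(A=B70, B=i): 1 row → C = W18 ✓
(A=B20, B=p): 3 rows → C takes values {W15, W83, W16} — violation
(A=B20, B=j): 1 row → C = W49 ✓
(A=B35, B=p): 1 row → C = W37 ✓
(A=B70, B=p): 1 row → C = W39 ✓
(A=B56, B=i): 1 row → C = W15 ✓
Two rows agree on {A, B} but differ on C, so {A, B} -> C does not hold.

No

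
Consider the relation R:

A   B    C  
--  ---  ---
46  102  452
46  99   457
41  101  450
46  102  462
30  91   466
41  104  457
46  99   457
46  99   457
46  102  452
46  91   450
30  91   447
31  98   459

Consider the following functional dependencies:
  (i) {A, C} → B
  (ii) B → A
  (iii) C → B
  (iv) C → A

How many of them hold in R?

1

(i) {A, C} → B: every LHS value maps to a single RHS value — holds.
(ii) B → A: B=91: 3 rows → A takes values {30, 46} — violation — fails.
(iii) C → B: C=457: 4 rows → B takes values {99, 104} — violation; C=450: 2 rows → B takes values {101, 91} — violation — fails.
(iv) C → A: C=457: 4 rows → A takes values {46, 41} — violation; C=450: 2 rows → A takes values {41, 46} — violation — fails.
1 of the 4 dependencies holds.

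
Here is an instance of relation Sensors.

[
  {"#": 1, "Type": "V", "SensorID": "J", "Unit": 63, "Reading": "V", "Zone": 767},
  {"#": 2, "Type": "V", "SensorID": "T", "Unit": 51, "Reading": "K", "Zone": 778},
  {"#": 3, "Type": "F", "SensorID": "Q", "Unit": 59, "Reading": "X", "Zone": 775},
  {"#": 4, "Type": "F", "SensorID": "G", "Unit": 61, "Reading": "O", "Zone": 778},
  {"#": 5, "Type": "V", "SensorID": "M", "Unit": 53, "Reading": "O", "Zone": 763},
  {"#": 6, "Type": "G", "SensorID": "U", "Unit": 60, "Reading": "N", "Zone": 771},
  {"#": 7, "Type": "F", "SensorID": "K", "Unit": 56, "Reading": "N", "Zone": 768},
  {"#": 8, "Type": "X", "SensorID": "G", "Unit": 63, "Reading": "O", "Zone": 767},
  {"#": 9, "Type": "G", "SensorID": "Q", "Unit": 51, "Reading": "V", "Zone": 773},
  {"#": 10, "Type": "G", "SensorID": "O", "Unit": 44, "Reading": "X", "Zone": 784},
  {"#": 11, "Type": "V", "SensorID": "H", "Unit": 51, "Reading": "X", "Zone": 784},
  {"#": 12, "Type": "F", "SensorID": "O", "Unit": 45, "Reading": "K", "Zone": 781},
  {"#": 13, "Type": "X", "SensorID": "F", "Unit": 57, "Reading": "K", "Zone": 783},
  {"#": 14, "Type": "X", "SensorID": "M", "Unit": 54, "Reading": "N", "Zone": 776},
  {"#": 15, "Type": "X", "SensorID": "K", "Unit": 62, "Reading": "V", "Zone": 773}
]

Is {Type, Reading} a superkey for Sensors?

Yes

All 15 rows have distinct {Type, Reading} values, so {Type, Reading} → (all attributes) holds and {Type, Reading} is a superkey.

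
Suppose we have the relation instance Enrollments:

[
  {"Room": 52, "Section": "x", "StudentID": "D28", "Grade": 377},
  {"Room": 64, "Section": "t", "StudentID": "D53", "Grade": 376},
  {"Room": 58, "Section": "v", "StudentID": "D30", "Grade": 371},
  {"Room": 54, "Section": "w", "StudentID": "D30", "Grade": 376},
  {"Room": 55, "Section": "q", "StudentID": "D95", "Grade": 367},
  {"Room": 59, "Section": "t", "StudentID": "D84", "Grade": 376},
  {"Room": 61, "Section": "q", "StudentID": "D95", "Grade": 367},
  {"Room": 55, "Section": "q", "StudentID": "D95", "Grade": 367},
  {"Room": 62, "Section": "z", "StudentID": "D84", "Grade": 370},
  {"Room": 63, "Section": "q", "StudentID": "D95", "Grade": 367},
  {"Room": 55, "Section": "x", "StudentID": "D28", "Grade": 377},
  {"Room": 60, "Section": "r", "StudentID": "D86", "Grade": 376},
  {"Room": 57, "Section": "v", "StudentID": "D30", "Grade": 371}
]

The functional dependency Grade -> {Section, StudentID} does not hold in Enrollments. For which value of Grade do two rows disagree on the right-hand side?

376

Grade=377: 2 rows → {Section,StudentID} = (x, D28), (x, D28) ✓
Grade=376: 4 rows → {Section,StudentID} takes values {(t, D53), (w, D30), (t, D84), (r, D86)} — violation
Grade=371: 2 rows → {Section,StudentID} = (v, D30), (v, D30) ✓
Grade=367: 4 rows → {Section,StudentID} = (q, D95), (q, D95), (q, D95), (q, D95) ✓
Grade=370: 1 row → {Section,StudentID} = (z, D84) ✓
The only Grade value with inconsistent RHS is Grade=376.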